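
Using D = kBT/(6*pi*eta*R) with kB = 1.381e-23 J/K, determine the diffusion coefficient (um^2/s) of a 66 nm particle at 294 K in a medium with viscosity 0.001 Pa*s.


Radius R = 66/2 = 33 nm = 3.3e-08 m
D = kB*T / (6*pi*eta*R)
D = 1.381e-23 * 294 / (6 * pi * 0.001 * 3.3e-08)
D = 6.52719e-12 m^2/s = 6.527 um^2/s

6.527


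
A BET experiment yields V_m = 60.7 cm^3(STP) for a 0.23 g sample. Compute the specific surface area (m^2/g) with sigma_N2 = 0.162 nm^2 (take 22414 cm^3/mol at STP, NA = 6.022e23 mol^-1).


Number of moles in monolayer = V_m / 22414 = 60.7 / 22414 = 0.00270813
Number of molecules = moles * NA = 0.00270813 * 6.022e23
SA = molecules * sigma / mass
SA = (60.7 / 22414) * 6.022e23 * 0.162e-18 / 0.23
SA = 1148.7 m^2/g

1148.7


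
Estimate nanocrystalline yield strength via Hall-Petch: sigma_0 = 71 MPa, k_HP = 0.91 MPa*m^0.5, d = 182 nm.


d = 182 nm = 1.82e-07 m
sqrt(d) = 0.0004266146
Hall-Petch contribution = k / sqrt(d) = 0.91 / 0.0004266146 = 2133.1 MPa
sigma = sigma_0 + k/sqrt(d) = 71 + 2133.1 = 2204.1 MPa

2204.1


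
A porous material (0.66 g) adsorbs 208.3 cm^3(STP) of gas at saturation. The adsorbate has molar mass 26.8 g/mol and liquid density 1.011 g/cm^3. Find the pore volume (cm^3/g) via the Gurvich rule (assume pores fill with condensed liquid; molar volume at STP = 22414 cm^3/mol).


Moles adsorbed n = V_ads / 22414 = 208.3 / 22414 = 9.293299e-03 mol
Liquid volume V_liq = n * M / rho_liq = 9.293299e-03 * 26.8 / 1.011 = 0.24635 cm^3
Specific pore volume V_pore = V_liq / m_sample = 0.24635 / 0.66
V_pore = 0.3733 cm^3/g

0.3733


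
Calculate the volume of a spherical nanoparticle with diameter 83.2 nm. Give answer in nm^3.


Radius r = 83.2/2 = 41.6 nm
Volume V = (4/3) * pi * r^3
V = (4/3) * pi * (41.6)^3
V = 301556.44 nm^3

301556.44


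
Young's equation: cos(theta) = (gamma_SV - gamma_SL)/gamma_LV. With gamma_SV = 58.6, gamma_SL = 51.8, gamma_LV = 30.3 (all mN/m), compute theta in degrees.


cos(theta) = (gamma_SV - gamma_SL) / gamma_LV
cos(theta) = (58.6 - 51.8) / 30.3
cos(theta) = 0.224422
theta = arccos(0.224422) = 77.03 degrees

77.03


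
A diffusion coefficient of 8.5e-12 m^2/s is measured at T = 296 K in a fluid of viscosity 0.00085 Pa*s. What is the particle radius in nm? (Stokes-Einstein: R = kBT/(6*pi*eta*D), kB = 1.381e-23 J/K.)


Stokes-Einstein: R = kB*T / (6*pi*eta*D)
R = 1.381e-23 * 296 / (6 * pi * 0.00085 * 8.5e-12)
R = 3.00156e-08 m = 30.02 nm

30.02


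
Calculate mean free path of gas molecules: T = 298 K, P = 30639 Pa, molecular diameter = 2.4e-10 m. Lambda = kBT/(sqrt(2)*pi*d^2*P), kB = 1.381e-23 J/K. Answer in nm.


Mean free path: lambda = kB*T / (sqrt(2) * pi * d^2 * P)
lambda = 1.381e-23 * 298 / (sqrt(2) * pi * (2.4e-10)^2 * 30639)
lambda = 5.24865e-07 m
lambda = 524.87 nm

524.87


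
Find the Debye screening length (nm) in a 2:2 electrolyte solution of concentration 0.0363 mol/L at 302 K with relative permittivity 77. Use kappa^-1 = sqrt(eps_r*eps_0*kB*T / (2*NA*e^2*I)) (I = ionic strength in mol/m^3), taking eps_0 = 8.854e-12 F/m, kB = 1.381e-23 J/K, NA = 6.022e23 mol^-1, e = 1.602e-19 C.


Ionic strength I = 0.0363 * 2^2 * 1000 = 145.2 mol/m^3
kappa^-1 = sqrt(77 * 8.854e-12 * 1.381e-23 * 302 / (2 * 6.022e23 * (1.602e-19)^2 * 145.2))
kappa^-1 = 0.796 nm

0.796


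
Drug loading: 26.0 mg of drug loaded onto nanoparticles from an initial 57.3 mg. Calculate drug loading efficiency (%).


Drug loading efficiency = (drug loaded / drug initial) * 100
DLE = 26.0 / 57.3 * 100
DLE = 0.4538 * 100
DLE = 45.38%

45.38


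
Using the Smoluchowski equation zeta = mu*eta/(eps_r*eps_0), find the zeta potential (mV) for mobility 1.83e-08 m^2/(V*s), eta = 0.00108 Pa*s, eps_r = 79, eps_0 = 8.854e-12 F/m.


Smoluchowski equation: zeta = mu * eta / (eps_r * eps_0)
zeta = 1.83e-08 * 0.00108 / (79 * 8.854e-12)
zeta = 0.028256 V = 28.26 mV

28.26


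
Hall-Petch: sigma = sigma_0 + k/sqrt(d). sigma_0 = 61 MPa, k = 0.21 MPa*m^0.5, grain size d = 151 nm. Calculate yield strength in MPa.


d = 151 nm = 1.51e-07 m
sqrt(d) = 0.0003885872
Hall-Petch contribution = k / sqrt(d) = 0.21 / 0.0003885872 = 540.4 MPa
sigma = sigma_0 + k/sqrt(d) = 61 + 540.4 = 601.4 MPa

601.4


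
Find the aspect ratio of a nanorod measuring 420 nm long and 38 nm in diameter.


Aspect ratio AR = length / diameter
AR = 420 / 38
AR = 11.05

11.05


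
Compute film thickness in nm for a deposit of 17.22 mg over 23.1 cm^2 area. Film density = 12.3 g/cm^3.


Convert: m = 17.22 mg = 1.7220e-05 kg, A = 23.1 cm^2 = 2.3100e-03 m^2, rho = 12.3 g/cm^3 = 12300 kg/m^3
t = m / (A * rho)
t = 1.7220e-05 / (2.3100e-03 * 12300)
t = 6.0606e-07 m = 606.1 nm

606.1


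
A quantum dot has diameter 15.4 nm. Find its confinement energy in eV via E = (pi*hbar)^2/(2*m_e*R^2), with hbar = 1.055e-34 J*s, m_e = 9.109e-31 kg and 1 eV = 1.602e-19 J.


Radius R = 15.4/2 = 7.7 nm = 7.7e-09 m
E = (pi * 1.055e-34)^2 / (2 * 9.109e-31 * (7.7e-09)^2)
E(J) = 1.017e-21
E = E(J) / 1.602e-19 = 0.0063 eV

0.0063


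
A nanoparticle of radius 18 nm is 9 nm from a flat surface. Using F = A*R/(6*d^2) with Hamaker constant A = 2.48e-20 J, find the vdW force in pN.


Convert to SI: R = 18 nm = 1.8e-08 m, d = 9 nm = 9e-09 m
F = A * R / (6 * d^2)
F = 2.48e-20 * 1.8e-08 / (6 * (9e-09)^2)
F = 9.18519e-13 N = 0.919 pN

0.919


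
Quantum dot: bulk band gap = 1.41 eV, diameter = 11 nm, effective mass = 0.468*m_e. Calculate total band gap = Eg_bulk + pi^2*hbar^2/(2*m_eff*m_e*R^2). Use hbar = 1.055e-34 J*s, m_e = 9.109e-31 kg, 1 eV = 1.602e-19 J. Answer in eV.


Radius R = 11/2 nm = 5.5e-09 m
Confinement energy dE = pi^2 * hbar^2 / (2 * m_eff * m_e * R^2)
dE = pi^2 * (1.055e-34)^2 / (2 * 0.468 * 9.109e-31 * (5.5e-09)^2) J, divided by 1.602e-19 J/eV
dE = 0.0266 eV
Total band gap = E_g(bulk) + dE = 1.41 + 0.0266 = 1.4366 eV

1.4366


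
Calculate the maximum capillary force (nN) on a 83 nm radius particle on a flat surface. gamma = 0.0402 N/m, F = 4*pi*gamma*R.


Convert radius: R = 83 nm = 8.3e-08 m
F = 4 * pi * gamma * R
F = 4 * pi * 0.0402 * 8.3e-08
F = 4.1929e-08 N = 41.929 nN

41.929


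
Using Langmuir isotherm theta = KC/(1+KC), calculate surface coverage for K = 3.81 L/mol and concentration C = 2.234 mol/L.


Langmuir isotherm: theta = K*C / (1 + K*C)
K*C = 3.81 * 2.234 = 8.51154
theta = 8.51154 / (1 + 8.51154) = 8.51154 / 9.51154
theta = 0.8949

0.8949


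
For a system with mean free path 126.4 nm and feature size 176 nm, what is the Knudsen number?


Knudsen number Kn = lambda / L
Kn = 126.4 / 176
Kn = 0.7182

0.7182


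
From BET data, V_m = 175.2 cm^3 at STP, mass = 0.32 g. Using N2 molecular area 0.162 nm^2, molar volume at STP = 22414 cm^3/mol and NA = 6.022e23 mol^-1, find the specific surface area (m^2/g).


Number of moles in monolayer = V_m / 22414 = 175.2 / 22414 = 0.00781654
Number of molecules = moles * NA = 0.00781654 * 6.022e23
SA = molecules * sigma / mass
SA = (175.2 / 22414) * 6.022e23 * 0.162e-18 / 0.32
SA = 2383.0 m^2/g

2383.0


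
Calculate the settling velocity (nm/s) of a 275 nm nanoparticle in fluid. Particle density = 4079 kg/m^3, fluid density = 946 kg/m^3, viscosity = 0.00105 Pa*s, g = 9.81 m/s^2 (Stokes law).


Radius R = 275/2 nm = 1.375e-07 m
Density difference = 4079 - 946 = 3133 kg/m^3
v = 2 * R^2 * (rho_p - rho_f) * g / (9 * eta)
v = 2 * (1.375e-07)^2 * 3133 * 9.81 / (9 * 0.00105)
v = 1.2298e-07 m/s = 122.9796 nm/s

122.9796


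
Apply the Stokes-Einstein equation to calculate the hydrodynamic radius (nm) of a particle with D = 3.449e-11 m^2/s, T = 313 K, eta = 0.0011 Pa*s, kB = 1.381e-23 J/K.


Stokes-Einstein: R = kB*T / (6*pi*eta*D)
R = 1.381e-23 * 313 / (6 * pi * 0.0011 * 3.449e-11)
R = 6.04437e-09 m = 6.04 nm

6.04


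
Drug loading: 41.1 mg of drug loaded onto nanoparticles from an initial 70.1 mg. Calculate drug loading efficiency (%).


Drug loading efficiency = (drug loaded / drug initial) * 100
DLE = 41.1 / 70.1 * 100
DLE = 0.5863 * 100
DLE = 58.63%

58.63


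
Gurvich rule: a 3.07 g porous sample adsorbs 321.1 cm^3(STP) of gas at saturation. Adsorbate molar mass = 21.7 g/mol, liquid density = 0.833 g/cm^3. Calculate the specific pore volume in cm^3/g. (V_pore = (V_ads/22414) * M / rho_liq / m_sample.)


Moles adsorbed n = V_ads / 22414 = 321.1 / 22414 = 1.432587e-02 mol
Liquid volume V_liq = n * M / rho_liq = 1.432587e-02 * 21.7 / 0.833 = 0.37319 cm^3
Specific pore volume V_pore = V_liq / m_sample = 0.37319 / 3.07
V_pore = 0.1216 cm^3/g

0.1216


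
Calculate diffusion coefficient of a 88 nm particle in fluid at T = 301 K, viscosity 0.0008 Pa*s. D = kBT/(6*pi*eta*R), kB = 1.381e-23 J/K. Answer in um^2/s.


Radius R = 88/2 = 44 nm = 4.4e-08 m
D = kB*T / (6*pi*eta*R)
D = 1.381e-23 * 301 / (6 * pi * 0.0008 * 4.4e-08)
D = 6.26493e-12 m^2/s = 6.265 um^2/s

6.265


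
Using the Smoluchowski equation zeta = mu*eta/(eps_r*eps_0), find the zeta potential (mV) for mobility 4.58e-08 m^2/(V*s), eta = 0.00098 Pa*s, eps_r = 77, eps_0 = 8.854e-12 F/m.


Smoluchowski equation: zeta = mu * eta / (eps_r * eps_0)
zeta = 4.58e-08 * 0.00098 / (77 * 8.854e-12)
zeta = 0.065836 V = 65.84 mV

65.84


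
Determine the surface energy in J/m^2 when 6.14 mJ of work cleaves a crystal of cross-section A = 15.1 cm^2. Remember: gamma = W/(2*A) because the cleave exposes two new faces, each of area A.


Convert: A = 15.1 cm^2 = 0.00151 m^2, W = 6.14 mJ = 0.00614 J
Cleaving exposes two faces of area A, so total new surface = 2*A and gamma = W / (2*A)
gamma = 0.00614 / (2 * 0.00151)
gamma = 2.033 J/m^2

2.033


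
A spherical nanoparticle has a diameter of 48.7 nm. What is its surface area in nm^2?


Radius r = 48.7/2 = 24.35 nm
Surface area SA = 4 * pi * r^2
SA = 4 * pi * (24.35)^2
SA = 7450.88 nm^2

7450.88


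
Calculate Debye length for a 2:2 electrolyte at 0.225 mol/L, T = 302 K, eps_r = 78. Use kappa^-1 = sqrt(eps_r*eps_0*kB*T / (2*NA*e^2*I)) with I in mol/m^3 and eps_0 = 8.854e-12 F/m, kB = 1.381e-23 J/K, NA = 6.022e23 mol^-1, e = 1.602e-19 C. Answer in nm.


Ionic strength I = 0.225 * 2^2 * 1000 = 900 mol/m^3
kappa^-1 = sqrt(78 * 8.854e-12 * 1.381e-23 * 302 / (2 * 6.022e23 * (1.602e-19)^2 * 900))
kappa^-1 = 0.322 nm

0.322


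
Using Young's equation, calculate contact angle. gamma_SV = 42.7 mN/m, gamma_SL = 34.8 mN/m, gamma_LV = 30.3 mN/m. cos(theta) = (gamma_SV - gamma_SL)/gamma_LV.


cos(theta) = (gamma_SV - gamma_SL) / gamma_LV
cos(theta) = (42.7 - 34.8) / 30.3
cos(theta) = 0.260726
theta = arccos(0.260726) = 74.89 degrees

74.89


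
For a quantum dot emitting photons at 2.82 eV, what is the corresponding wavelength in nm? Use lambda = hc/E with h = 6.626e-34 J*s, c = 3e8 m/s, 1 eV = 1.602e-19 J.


Convert energy: E = 2.82 eV = 2.82 * 1.602e-19 = 4.51764e-19 J
lambda = h*c / E = 6.626e-34 * 3e8 / 4.51764e-19
lambda = 4.40009e-07 m = 440.0 nm

440.0


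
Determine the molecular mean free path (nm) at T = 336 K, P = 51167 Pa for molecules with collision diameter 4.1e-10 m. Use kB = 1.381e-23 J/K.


Mean free path: lambda = kB*T / (sqrt(2) * pi * d^2 * P)
lambda = 1.381e-23 * 336 / (sqrt(2) * pi * (4.1e-10)^2 * 51167)
lambda = 1.21426e-07 m
lambda = 121.43 nm

121.43


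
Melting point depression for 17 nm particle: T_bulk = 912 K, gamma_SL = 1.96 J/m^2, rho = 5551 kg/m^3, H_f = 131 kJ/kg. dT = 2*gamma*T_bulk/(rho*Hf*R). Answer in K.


Radius R = 17/2 = 8.5 nm = 8.5e-09 m
Convert H_f = 131 kJ/kg = 131000 J/kg
dT = 2 * gamma_SL * T_bulk / (rho * H_f * R)
dT = 2 * 1.96 * 912 / (5551 * 131000 * 8.5e-09)
dT = 578.4 K

578.4


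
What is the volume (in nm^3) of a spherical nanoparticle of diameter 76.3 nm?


Radius r = 76.3/2 = 38.15 nm
Volume V = (4/3) * pi * r^3
V = (4/3) * pi * (38.15)^3
V = 232579.93 nm^3

232579.93


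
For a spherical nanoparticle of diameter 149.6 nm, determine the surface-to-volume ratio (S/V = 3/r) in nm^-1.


Radius r = 149.6/2 = 74.8 nm
S/V = 3 / r = 3 / 74.8
S/V = 0.0401 nm^-1

0.0401


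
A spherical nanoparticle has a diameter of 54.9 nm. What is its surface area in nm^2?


Radius r = 54.9/2 = 27.45 nm
Surface area SA = 4 * pi * r^2
SA = 4 * pi * (27.45)^2
SA = 9468.79 nm^2

9468.79


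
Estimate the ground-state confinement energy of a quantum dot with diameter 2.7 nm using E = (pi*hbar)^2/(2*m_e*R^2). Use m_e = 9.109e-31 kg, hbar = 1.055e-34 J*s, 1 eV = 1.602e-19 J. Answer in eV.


Radius R = 2.7/2 = 1.35 nm = 1.35e-09 m
E = (pi * 1.055e-34)^2 / (2 * 9.109e-31 * (1.35e-09)^2)
E(J) = 3.30854e-20
E = E(J) / 1.602e-19 = 0.2065 eV

0.2065


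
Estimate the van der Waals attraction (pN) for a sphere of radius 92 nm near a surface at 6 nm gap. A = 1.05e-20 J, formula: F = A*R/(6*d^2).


Convert to SI: R = 92 nm = 9.2e-08 m, d = 6 nm = 6e-09 m
F = A * R / (6 * d^2)
F = 1.05e-20 * 9.2e-08 / (6 * (6e-09)^2)
F = 4.47222e-12 N = 4.472 pN

4.472


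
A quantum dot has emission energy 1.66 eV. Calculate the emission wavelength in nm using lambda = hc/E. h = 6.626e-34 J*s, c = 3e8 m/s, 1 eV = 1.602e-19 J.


Convert energy: E = 1.66 eV = 1.66 * 1.602e-19 = 2.65932e-19 J
lambda = h*c / E = 6.626e-34 * 3e8 / 2.65932e-19
lambda = 7.47484e-07 m = 747.5 nm

747.5


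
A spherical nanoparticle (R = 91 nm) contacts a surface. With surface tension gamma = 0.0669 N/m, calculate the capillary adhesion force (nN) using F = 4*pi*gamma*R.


Convert radius: R = 91 nm = 9.1e-08 m
F = 4 * pi * gamma * R
F = 4 * pi * 0.0669 * 9.1e-08
F = 7.65028e-08 N = 76.5028 nN

76.5028


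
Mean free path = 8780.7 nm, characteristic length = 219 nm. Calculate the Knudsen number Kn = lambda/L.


Knudsen number Kn = lambda / L
Kn = 8780.7 / 219
Kn = 40.0945

40.0945


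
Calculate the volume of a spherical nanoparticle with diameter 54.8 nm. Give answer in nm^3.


Radius r = 54.8/2 = 27.4 nm
Volume V = (4/3) * pi * r^3
V = (4/3) * pi * (27.4)^3
V = 86166.87 nm^3

86166.87


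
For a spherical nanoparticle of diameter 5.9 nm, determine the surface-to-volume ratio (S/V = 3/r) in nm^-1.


Radius r = 5.9/2 = 2.95 nm
S/V = 3 / r = 3 / 2.95
S/V = 1.0169 nm^-1

1.0169


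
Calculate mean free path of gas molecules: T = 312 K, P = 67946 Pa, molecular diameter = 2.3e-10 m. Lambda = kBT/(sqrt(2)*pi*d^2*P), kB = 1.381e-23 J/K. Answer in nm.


Mean free path: lambda = kB*T / (sqrt(2) * pi * d^2 * P)
lambda = 1.381e-23 * 312 / (sqrt(2) * pi * (2.3e-10)^2 * 67946)
lambda = 2.69814e-07 m
lambda = 269.81 nm

269.81


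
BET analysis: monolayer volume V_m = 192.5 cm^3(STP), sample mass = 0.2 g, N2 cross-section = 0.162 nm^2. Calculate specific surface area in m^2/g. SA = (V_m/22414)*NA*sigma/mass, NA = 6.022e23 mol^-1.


Number of moles in monolayer = V_m / 22414 = 192.5 / 22414 = 0.00858838
Number of molecules = moles * NA = 0.00858838 * 6.022e23
SA = molecules * sigma / mass
SA = (192.5 / 22414) * 6.022e23 * 0.162e-18 / 0.2
SA = 4189.3 m^2/g

4189.3


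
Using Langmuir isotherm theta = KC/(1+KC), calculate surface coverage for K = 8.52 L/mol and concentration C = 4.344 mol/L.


Langmuir isotherm: theta = K*C / (1 + K*C)
K*C = 8.52 * 4.344 = 37.01088
theta = 37.01088 / (1 + 37.01088) = 37.01088 / 38.01088
theta = 0.9737

0.9737


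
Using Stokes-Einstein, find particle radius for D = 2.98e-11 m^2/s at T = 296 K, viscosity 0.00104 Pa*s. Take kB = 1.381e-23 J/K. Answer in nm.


Stokes-Einstein: R = kB*T / (6*pi*eta*D)
R = 1.381e-23 * 296 / (6 * pi * 0.00104 * 2.98e-11)
R = 6.99737e-09 m = 7.0 nm

7.0


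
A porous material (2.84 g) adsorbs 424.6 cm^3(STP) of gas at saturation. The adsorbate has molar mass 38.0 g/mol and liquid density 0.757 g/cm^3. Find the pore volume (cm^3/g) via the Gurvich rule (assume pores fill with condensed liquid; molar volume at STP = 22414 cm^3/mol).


Moles adsorbed n = V_ads / 22414 = 424.6 / 22414 = 1.894352e-02 mol
Liquid volume V_liq = n * M / rho_liq = 1.894352e-02 * 38.0 / 0.757 = 0.95093 cm^3
Specific pore volume V_pore = V_liq / m_sample = 0.95093 / 2.84
V_pore = 0.3348 cm^3/g

0.3348


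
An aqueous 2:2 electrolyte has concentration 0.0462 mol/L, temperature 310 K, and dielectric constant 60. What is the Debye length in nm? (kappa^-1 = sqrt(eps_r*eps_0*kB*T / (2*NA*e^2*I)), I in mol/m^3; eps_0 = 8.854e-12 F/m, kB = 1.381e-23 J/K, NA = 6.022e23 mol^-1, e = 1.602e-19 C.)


Ionic strength I = 0.0462 * 2^2 * 1000 = 184.8 mol/m^3
kappa^-1 = sqrt(60 * 8.854e-12 * 1.381e-23 * 310 / (2 * 6.022e23 * (1.602e-19)^2 * 184.8))
kappa^-1 = 0.631 nm

0.631


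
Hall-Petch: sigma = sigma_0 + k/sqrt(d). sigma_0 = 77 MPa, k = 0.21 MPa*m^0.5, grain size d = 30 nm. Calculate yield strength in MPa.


d = 30 nm = 3e-08 m
sqrt(d) = 0.0001732051
Hall-Petch contribution = k / sqrt(d) = 0.21 / 0.0001732051 = 1212.4 MPa
sigma = sigma_0 + k/sqrt(d) = 77 + 1212.4 = 1289.4 MPa

1289.4


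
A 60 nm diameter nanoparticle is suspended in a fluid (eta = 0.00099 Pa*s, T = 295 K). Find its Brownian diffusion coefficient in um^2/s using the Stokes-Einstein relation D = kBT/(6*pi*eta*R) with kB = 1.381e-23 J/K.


Radius R = 60/2 = 30 nm = 3e-08 m
D = kB*T / (6*pi*eta*R)
D = 1.381e-23 * 295 / (6 * pi * 0.00099 * 3e-08)
D = 7.2771e-12 m^2/s = 7.277 um^2/s

7.277


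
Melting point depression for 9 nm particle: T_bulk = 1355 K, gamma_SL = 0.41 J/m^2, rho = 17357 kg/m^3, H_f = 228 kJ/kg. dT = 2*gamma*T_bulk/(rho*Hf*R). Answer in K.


Radius R = 9/2 = 4.5 nm = 4.5e-09 m
Convert H_f = 228 kJ/kg = 228000 J/kg
dT = 2 * gamma_SL * T_bulk / (rho * H_f * R)
dT = 2 * 0.41 * 1355 / (17357 * 228000 * 4.5e-09)
dT = 62.4 K

62.4


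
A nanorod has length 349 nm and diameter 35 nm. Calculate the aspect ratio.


Aspect ratio AR = length / diameter
AR = 349 / 35
AR = 9.97

9.97


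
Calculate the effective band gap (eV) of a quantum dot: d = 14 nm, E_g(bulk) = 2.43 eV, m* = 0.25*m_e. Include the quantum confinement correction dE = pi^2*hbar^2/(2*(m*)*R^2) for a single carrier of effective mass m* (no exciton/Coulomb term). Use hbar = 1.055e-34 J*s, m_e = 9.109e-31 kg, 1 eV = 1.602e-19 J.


Radius R = 14/2 nm = 7e-09 m
Confinement energy dE = pi^2 * hbar^2 / (2 * m_eff * m_e * R^2)
dE = pi^2 * (1.055e-34)^2 / (2 * 0.25 * 9.109e-31 * (7e-09)^2) J, divided by 1.602e-19 J/eV
dE = 0.0307 eV
Total band gap = E_g(bulk) + dE = 2.43 + 0.0307 = 2.4607 eV

2.4607


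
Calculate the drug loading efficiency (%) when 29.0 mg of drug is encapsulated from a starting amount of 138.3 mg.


Drug loading efficiency = (drug loaded / drug initial) * 100
DLE = 29.0 / 138.3 * 100
DLE = 0.2097 * 100
DLE = 20.97%

20.97


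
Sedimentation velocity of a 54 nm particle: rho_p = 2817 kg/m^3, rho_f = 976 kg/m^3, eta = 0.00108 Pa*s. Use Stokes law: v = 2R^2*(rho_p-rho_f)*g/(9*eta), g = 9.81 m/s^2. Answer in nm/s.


Radius R = 54/2 nm = 2.7e-08 m
Density difference = 2817 - 976 = 1841 kg/m^3
v = 2 * R^2 * (rho_p - rho_f) * g / (9 * eta)
v = 2 * (2.7e-08)^2 * 1841 * 9.81 / (9 * 0.00108)
v = 2.70903e-09 m/s = 2.709 nm/s

2.709


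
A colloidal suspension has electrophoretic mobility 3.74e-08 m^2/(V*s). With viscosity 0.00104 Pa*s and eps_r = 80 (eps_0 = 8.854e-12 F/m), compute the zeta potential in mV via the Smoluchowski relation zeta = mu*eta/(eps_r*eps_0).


Smoluchowski equation: zeta = mu * eta / (eps_r * eps_0)
zeta = 3.74e-08 * 0.00104 / (80 * 8.854e-12)
zeta = 0.054913 V = 54.91 mV

54.91


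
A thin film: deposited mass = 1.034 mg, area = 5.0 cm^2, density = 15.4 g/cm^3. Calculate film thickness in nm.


Convert: m = 1.034 mg = 1.0340e-06 kg, A = 5.0 cm^2 = 5.0000e-04 m^2, rho = 15.4 g/cm^3 = 15400 kg/m^3
t = m / (A * rho)
t = 1.0340e-06 / (5.0000e-04 * 15400)
t = 1.3429e-07 m = 134.3 nm

134.3


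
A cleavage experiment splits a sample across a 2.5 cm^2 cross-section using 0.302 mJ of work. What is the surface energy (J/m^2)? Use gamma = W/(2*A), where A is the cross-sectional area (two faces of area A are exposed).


Convert: A = 2.5 cm^2 = 0.00025 m^2, W = 0.302 mJ = 0.000302 J
Cleaving exposes two faces of area A, so total new surface = 2*A and gamma = W / (2*A)
gamma = 0.000302 / (2 * 0.00025)
gamma = 0.604 J/m^2

0.604


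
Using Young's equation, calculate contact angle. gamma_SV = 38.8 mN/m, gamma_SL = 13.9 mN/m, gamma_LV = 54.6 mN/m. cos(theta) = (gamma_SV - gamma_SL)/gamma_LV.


cos(theta) = (gamma_SV - gamma_SL) / gamma_LV
cos(theta) = (38.8 - 13.9) / 54.6
cos(theta) = 0.456044
theta = arccos(0.456044) = 62.87 degrees

62.87


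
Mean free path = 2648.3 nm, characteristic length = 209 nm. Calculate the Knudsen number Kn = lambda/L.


Knudsen number Kn = lambda / L
Kn = 2648.3 / 209
Kn = 12.6713

12.6713


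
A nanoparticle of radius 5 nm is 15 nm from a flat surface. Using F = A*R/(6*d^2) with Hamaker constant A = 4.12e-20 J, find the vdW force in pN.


Convert to SI: R = 5 nm = 5e-09 m, d = 15 nm = 1.5e-08 m
F = A * R / (6 * d^2)
F = 4.12e-20 * 5e-09 / (6 * (1.5e-08)^2)
F = 1.52593e-13 N = 0.153 pN

0.153


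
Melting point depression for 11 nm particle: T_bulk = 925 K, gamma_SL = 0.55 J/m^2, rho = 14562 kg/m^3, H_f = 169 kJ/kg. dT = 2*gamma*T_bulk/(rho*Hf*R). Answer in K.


Radius R = 11/2 = 5.5 nm = 5.5e-09 m
Convert H_f = 169 kJ/kg = 169000 J/kg
dT = 2 * gamma_SL * T_bulk / (rho * H_f * R)
dT = 2 * 0.55 * 925 / (14562 * 169000 * 5.5e-09)
dT = 75.2 K

75.2


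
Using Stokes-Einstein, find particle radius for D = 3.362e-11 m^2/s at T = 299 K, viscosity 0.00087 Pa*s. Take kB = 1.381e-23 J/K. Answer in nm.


Stokes-Einstein: R = kB*T / (6*pi*eta*D)
R = 1.381e-23 * 299 / (6 * pi * 0.00087 * 3.362e-11)
R = 7.4894e-09 m = 7.49 nm

7.49


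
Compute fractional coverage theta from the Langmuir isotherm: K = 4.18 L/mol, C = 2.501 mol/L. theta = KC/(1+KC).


Langmuir isotherm: theta = K*C / (1 + K*C)
K*C = 4.18 * 2.501 = 10.45418
theta = 10.45418 / (1 + 10.45418) = 10.45418 / 11.45418
theta = 0.9127

0.9127


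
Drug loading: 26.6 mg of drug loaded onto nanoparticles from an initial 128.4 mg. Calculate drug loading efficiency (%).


Drug loading efficiency = (drug loaded / drug initial) * 100
DLE = 26.6 / 128.4 * 100
DLE = 0.2072 * 100
DLE = 20.72%

20.72


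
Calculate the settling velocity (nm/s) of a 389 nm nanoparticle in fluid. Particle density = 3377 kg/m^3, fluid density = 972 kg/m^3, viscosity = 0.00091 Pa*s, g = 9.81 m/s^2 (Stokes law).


Radius R = 389/2 nm = 1.945e-07 m
Density difference = 3377 - 972 = 2405 kg/m^3
v = 2 * R^2 * (rho_p - rho_f) * g / (9 * eta)
v = 2 * (1.945e-07)^2 * 2405 * 9.81 / (9 * 0.00091)
v = 2.17956e-07 m/s = 217.9563 nm/s

217.9563


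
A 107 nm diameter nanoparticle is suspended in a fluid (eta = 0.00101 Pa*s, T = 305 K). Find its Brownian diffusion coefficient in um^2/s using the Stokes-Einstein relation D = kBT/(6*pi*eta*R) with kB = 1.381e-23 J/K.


Radius R = 107/2 = 53.5 nm = 5.35e-08 m
D = kB*T / (6*pi*eta*R)
D = 1.381e-23 * 305 / (6 * pi * 0.00101 * 5.35e-08)
D = 4.1354e-12 m^2/s = 4.135 um^2/s

4.135


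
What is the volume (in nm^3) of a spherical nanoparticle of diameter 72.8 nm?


Radius r = 72.8/2 = 36.4 nm
Volume V = (4/3) * pi * r^3
V = (4/3) * pi * (36.4)^3
V = 202019.25 nm^3

202019.25


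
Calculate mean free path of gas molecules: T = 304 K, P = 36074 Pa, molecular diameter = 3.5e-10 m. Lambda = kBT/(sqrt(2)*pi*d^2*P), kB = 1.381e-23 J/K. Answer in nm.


Mean free path: lambda = kB*T / (sqrt(2) * pi * d^2 * P)
lambda = 1.381e-23 * 304 / (sqrt(2) * pi * (3.5e-10)^2 * 36074)
lambda = 2.13832e-07 m
lambda = 213.83 nm

213.83


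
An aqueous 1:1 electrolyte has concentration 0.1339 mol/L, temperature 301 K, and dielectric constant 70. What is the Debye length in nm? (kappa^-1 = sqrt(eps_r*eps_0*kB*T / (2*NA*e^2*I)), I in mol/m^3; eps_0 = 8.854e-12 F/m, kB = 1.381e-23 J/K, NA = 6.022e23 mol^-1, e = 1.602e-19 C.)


Ionic strength I = 0.1339 * 1^2 * 1000 = 133.9 mol/m^3
kappa^-1 = sqrt(70 * 8.854e-12 * 1.381e-23 * 301 / (2 * 6.022e23 * (1.602e-19)^2 * 133.9))
kappa^-1 = 0.789 nm

0.789


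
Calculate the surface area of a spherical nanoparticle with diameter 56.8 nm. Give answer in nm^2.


Radius r = 56.8/2 = 28.4 nm
Surface area SA = 4 * pi * r^2
SA = 4 * pi * (28.4)^2
SA = 10135.53 nm^2

10135.53


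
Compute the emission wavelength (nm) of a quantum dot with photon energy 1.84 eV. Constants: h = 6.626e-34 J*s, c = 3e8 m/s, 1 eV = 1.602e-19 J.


Convert energy: E = 1.84 eV = 1.84 * 1.602e-19 = 2.94768e-19 J
lambda = h*c / E = 6.626e-34 * 3e8 / 2.94768e-19
lambda = 6.74361e-07 m = 674.4 nm

674.4


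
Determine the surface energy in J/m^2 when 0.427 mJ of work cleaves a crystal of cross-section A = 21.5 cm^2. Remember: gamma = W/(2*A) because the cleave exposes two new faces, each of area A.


Convert: A = 21.5 cm^2 = 0.00215 m^2, W = 0.427 mJ = 0.000427 J
Cleaving exposes two faces of area A, so total new surface = 2*A and gamma = W / (2*A)
gamma = 0.000427 / (2 * 0.00215)
gamma = 0.099 J/m^2

0.099


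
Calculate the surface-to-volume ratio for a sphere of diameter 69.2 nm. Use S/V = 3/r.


Radius r = 69.2/2 = 34.6 nm
S/V = 3 / r = 3 / 34.6
S/V = 0.0867 nm^-1

0.0867


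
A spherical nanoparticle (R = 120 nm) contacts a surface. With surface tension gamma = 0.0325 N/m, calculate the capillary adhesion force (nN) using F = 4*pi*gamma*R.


Convert radius: R = 120 nm = 1.2e-07 m
F = 4 * pi * gamma * R
F = 4 * pi * 0.0325 * 1.2e-07
F = 4.90088e-08 N = 49.0088 nN

49.0088


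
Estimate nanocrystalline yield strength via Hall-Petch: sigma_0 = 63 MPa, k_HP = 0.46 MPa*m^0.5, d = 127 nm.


d = 127 nm = 1.27e-07 m
sqrt(d) = 0.0003563706
Hall-Petch contribution = k / sqrt(d) = 0.46 / 0.0003563706 = 1290.8 MPa
sigma = sigma_0 + k/sqrt(d) = 63 + 1290.8 = 1353.8 MPa

1353.8


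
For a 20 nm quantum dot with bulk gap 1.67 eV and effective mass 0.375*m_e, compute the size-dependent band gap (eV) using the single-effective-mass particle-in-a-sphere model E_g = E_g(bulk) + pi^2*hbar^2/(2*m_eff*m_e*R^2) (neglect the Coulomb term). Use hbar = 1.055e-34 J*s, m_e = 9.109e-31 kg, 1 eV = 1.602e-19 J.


Radius R = 20/2 nm = 1e-08 m
Confinement energy dE = pi^2 * hbar^2 / (2 * m_eff * m_e * R^2)
dE = pi^2 * (1.055e-34)^2 / (2 * 0.375 * 9.109e-31 * (1e-08)^2) J, divided by 1.602e-19 J/eV
dE = 0.01 eV
Total band gap = E_g(bulk) + dE = 1.67 + 0.01 = 1.68 eV

1.68


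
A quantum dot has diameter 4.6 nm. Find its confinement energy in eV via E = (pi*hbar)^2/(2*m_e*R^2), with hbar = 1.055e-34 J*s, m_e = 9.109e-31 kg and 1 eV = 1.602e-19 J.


Radius R = 4.6/2 = 2.3 nm = 2.3e-09 m
E = (pi * 1.055e-34)^2 / (2 * 9.109e-31 * (2.3e-09)^2)
E(J) = 1.13985e-20
E = E(J) / 1.602e-19 = 0.0712 eV

0.0712


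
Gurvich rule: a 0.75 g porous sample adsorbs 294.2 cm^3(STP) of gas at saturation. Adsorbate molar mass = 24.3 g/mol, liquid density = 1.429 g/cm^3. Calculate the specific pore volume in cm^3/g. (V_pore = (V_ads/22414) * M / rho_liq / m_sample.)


Moles adsorbed n = V_ads / 22414 = 294.2 / 22414 = 1.312572e-02 mol
Liquid volume V_liq = n * M / rho_liq = 1.312572e-02 * 24.3 / 1.429 = 0.22320 cm^3
Specific pore volume V_pore = V_liq / m_sample = 0.22320 / 0.75
V_pore = 0.2976 cm^3/g

0.2976


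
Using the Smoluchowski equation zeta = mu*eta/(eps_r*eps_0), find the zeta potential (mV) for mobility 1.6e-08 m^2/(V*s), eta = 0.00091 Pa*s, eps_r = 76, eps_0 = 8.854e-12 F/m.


Smoluchowski equation: zeta = mu * eta / (eps_r * eps_0)
zeta = 1.6e-08 * 0.00091 / (76 * 8.854e-12)
zeta = 0.021638 V = 21.64 mV

21.64


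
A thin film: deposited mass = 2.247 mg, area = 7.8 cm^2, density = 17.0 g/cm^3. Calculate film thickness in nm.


Convert: m = 2.247 mg = 2.2470e-06 kg, A = 7.8 cm^2 = 7.8000e-04 m^2, rho = 17.0 g/cm^3 = 17000 kg/m^3
t = m / (A * rho)
t = 2.2470e-06 / (7.8000e-04 * 17000)
t = 1.6946e-07 m = 169.5 nm

169.5


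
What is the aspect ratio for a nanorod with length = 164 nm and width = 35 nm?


Aspect ratio AR = length / diameter
AR = 164 / 35
AR = 4.69

4.69


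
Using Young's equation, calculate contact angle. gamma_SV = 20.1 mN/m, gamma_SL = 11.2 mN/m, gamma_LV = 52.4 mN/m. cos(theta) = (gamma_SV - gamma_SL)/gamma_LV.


cos(theta) = (gamma_SV - gamma_SL) / gamma_LV
cos(theta) = (20.1 - 11.2) / 52.4
cos(theta) = 0.169847
theta = arccos(0.169847) = 80.22 degrees

80.22


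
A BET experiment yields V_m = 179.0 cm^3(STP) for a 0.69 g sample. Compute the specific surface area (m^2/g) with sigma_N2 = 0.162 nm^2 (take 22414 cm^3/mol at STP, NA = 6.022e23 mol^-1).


Number of moles in monolayer = V_m / 22414 = 179.0 / 22414 = 0.00798608
Number of molecules = moles * NA = 0.00798608 * 6.022e23
SA = molecules * sigma / mass
SA = (179.0 / 22414) * 6.022e23 * 0.162e-18 / 0.69
SA = 1129.1 m^2/g

1129.1


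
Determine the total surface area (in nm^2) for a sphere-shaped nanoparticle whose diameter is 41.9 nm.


Radius r = 41.9/2 = 20.95 nm
Surface area SA = 4 * pi * r^2
SA = 4 * pi * (20.95)^2
SA = 5515.41 nm^2

5515.41


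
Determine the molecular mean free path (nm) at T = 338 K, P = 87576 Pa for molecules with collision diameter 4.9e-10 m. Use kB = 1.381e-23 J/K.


Mean free path: lambda = kB*T / (sqrt(2) * pi * d^2 * P)
lambda = 1.381e-23 * 338 / (sqrt(2) * pi * (4.9e-10)^2 * 87576)
lambda = 4.99653e-08 m
lambda = 49.97 nm

49.97


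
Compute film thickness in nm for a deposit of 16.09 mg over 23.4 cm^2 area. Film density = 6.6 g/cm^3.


Convert: m = 16.09 mg = 1.6090e-05 kg, A = 23.4 cm^2 = 2.3400e-03 m^2, rho = 6.6 g/cm^3 = 6600 kg/m^3
t = m / (A * rho)
t = 1.6090e-05 / (2.3400e-03 * 6600)
t = 1.0418e-06 m = 1041.8 nm

1041.8


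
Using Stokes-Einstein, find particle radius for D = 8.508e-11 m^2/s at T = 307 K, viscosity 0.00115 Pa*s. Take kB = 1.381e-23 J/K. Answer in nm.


Stokes-Einstein: R = kB*T / (6*pi*eta*D)
R = 1.381e-23 * 307 / (6 * pi * 0.00115 * 8.508e-11)
R = 2.29882e-09 m = 2.3 nm

2.3


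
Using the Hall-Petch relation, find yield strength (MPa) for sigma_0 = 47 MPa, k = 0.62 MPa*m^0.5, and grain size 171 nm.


d = 171 nm = 1.71e-07 m
sqrt(d) = 0.0004135215
Hall-Petch contribution = k / sqrt(d) = 0.62 / 0.0004135215 = 1499.3 MPa
sigma = sigma_0 + k/sqrt(d) = 47 + 1499.3 = 1546.3 MPa

1546.3


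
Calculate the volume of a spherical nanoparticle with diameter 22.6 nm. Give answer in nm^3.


Radius r = 22.6/2 = 11.3 nm
Volume V = (4/3) * pi * r^3
V = (4/3) * pi * (11.3)^3
V = 6043.99 nm^3

6043.99


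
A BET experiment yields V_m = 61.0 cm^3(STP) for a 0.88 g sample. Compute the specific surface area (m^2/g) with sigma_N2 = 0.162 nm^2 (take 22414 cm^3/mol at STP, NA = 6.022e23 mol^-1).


Number of moles in monolayer = V_m / 22414 = 61.0 / 22414 = 0.00272151
Number of molecules = moles * NA = 0.00272151 * 6.022e23
SA = molecules * sigma / mass
SA = (61.0 / 22414) * 6.022e23 * 0.162e-18 / 0.88
SA = 301.7 m^2/g

301.7


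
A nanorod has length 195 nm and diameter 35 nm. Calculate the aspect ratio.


Aspect ratio AR = length / diameter
AR = 195 / 35
AR = 5.57

5.57


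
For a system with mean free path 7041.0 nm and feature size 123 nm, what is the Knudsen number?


Knudsen number Kn = lambda / L
Kn = 7041.0 / 123
Kn = 57.2439

57.2439


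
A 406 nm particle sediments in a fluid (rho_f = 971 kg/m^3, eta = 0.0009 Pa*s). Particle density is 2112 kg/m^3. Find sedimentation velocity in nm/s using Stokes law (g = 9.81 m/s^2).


Radius R = 406/2 nm = 2.03e-07 m
Density difference = 2112 - 971 = 1141 kg/m^3
v = 2 * R^2 * (rho_p - rho_f) * g / (9 * eta)
v = 2 * (2.03e-07)^2 * 1141 * 9.81 / (9 * 0.0009)
v = 1.13892e-07 m/s = 113.8916 nm/s

113.8916


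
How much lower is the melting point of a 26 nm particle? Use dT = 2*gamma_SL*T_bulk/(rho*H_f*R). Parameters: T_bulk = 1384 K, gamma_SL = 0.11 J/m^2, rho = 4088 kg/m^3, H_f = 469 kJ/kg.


Radius R = 26/2 = 13 nm = 1.3e-08 m
Convert H_f = 469 kJ/kg = 469000 J/kg
dT = 2 * gamma_SL * T_bulk / (rho * H_f * R)
dT = 2 * 0.11 * 1384 / (4088 * 469000 * 1.3e-08)
dT = 12.2 K

12.2


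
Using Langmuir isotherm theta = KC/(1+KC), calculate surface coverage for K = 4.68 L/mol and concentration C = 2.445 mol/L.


Langmuir isotherm: theta = K*C / (1 + K*C)
K*C = 4.68 * 2.445 = 11.4426
theta = 11.4426 / (1 + 11.4426) = 11.4426 / 12.4426
theta = 0.9196

0.9196


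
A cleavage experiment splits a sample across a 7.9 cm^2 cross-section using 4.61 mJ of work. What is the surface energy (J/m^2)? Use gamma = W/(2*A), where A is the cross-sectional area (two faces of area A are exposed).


Convert: A = 7.9 cm^2 = 0.00079 m^2, W = 4.61 mJ = 0.00461 J
Cleaving exposes two faces of area A, so total new surface = 2*A and gamma = W / (2*A)
gamma = 0.00461 / (2 * 0.00079)
gamma = 2.918 J/m^2

2.918


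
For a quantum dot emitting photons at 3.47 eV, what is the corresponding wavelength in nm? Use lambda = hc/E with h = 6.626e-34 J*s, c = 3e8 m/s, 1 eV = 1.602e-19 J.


Convert energy: E = 3.47 eV = 3.47 * 1.602e-19 = 5.55894e-19 J
lambda = h*c / E = 6.626e-34 * 3e8 / 5.55894e-19
lambda = 3.57586e-07 m = 357.6 nm

357.6


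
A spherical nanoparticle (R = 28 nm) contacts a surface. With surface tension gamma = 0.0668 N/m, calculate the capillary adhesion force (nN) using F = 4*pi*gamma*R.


Convert radius: R = 28 nm = 2.8e-08 m
F = 4 * pi * gamma * R
F = 4 * pi * 0.0668 * 2.8e-08
F = 2.35041e-08 N = 23.5041 nN

23.5041


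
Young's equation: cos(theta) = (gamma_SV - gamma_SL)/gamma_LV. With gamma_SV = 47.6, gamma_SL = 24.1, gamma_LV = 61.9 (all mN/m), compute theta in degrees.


cos(theta) = (gamma_SV - gamma_SL) / gamma_LV
cos(theta) = (47.6 - 24.1) / 61.9
cos(theta) = 0.379645
theta = arccos(0.379645) = 67.69 degrees

67.69


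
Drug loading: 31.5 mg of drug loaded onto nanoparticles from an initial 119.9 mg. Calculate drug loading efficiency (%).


Drug loading efficiency = (drug loaded / drug initial) * 100
DLE = 31.5 / 119.9 * 100
DLE = 0.2627 * 100
DLE = 26.27%

26.27


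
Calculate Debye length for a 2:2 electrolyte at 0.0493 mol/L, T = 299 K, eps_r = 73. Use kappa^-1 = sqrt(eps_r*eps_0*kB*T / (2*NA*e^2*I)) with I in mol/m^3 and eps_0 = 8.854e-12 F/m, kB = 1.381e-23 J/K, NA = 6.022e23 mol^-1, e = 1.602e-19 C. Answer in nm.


Ionic strength I = 0.0493 * 2^2 * 1000 = 197.2 mol/m^3
kappa^-1 = sqrt(73 * 8.854e-12 * 1.381e-23 * 299 / (2 * 6.022e23 * (1.602e-19)^2 * 197.2))
kappa^-1 = 0.662 nm

0.662


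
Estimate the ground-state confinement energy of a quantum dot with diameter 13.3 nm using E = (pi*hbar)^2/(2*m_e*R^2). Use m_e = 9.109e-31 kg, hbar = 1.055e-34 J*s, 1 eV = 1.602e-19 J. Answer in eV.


Radius R = 13.3/2 = 6.65 nm = 6.65e-09 m
E = (pi * 1.055e-34)^2 / (2 * 9.109e-31 * (6.65e-09)^2)
E(J) = 1.36352e-21
E = E(J) / 1.602e-19 = 0.0085 eV

0.0085


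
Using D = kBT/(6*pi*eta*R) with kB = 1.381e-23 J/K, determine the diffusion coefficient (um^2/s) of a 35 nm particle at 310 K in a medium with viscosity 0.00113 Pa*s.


Radius R = 35/2 = 17.5 nm = 1.75e-08 m
D = kB*T / (6*pi*eta*R)
D = 1.381e-23 * 310 / (6 * pi * 0.00113 * 1.75e-08)
D = 1.14852e-11 m^2/s = 11.485 um^2/s

11.485


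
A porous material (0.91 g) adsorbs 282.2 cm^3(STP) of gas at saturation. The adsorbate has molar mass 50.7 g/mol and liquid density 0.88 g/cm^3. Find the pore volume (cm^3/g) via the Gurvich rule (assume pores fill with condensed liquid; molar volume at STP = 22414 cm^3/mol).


Moles adsorbed n = V_ads / 22414 = 282.2 / 22414 = 1.259035e-02 mol
Liquid volume V_liq = n * M / rho_liq = 1.259035e-02 * 50.7 / 0.88 = 0.72538 cm^3
Specific pore volume V_pore = V_liq / m_sample = 0.72538 / 0.91
V_pore = 0.7971 cm^3/g

0.7971


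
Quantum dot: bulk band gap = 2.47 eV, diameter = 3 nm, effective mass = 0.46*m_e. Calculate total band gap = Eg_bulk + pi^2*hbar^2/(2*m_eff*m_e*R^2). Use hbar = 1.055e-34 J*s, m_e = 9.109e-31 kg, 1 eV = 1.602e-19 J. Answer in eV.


Radius R = 3/2 nm = 1.5e-09 m
Confinement energy dE = pi^2 * hbar^2 / (2 * m_eff * m_e * R^2)
dE = pi^2 * (1.055e-34)^2 / (2 * 0.46 * 9.109e-31 * (1.5e-09)^2) J, divided by 1.602e-19 J/eV
dE = 0.3637 eV
Total band gap = E_g(bulk) + dE = 2.47 + 0.3637 = 2.8337 eV

2.8337


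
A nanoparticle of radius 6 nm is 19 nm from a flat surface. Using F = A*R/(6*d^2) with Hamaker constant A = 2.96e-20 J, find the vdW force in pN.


Convert to SI: R = 6 nm = 6e-09 m, d = 19 nm = 1.9e-08 m
F = A * R / (6 * d^2)
F = 2.96e-20 * 6e-09 / (6 * (1.9e-08)^2)
F = 8.19945e-14 N = 0.082 pN

0.082


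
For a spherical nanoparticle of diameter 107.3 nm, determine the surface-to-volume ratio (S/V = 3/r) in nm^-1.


Radius r = 107.3/2 = 53.65 nm
S/V = 3 / r = 3 / 53.65
S/V = 0.0559 nm^-1

0.0559


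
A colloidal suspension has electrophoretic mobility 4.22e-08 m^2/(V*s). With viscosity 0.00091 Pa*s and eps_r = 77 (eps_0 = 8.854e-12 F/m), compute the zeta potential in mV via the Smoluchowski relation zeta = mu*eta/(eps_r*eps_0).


Smoluchowski equation: zeta = mu * eta / (eps_r * eps_0)
zeta = 4.22e-08 * 0.00091 / (77 * 8.854e-12)
zeta = 0.056328 V = 56.33 mV

56.33


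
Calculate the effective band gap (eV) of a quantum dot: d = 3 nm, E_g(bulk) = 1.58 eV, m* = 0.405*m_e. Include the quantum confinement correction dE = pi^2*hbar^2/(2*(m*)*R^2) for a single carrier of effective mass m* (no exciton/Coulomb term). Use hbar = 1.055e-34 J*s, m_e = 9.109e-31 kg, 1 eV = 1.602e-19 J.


Radius R = 3/2 nm = 1.5e-09 m
Confinement energy dE = pi^2 * hbar^2 / (2 * m_eff * m_e * R^2)
dE = pi^2 * (1.055e-34)^2 / (2 * 0.405 * 9.109e-31 * (1.5e-09)^2) J, divided by 1.602e-19 J/eV
dE = 0.4131 eV
Total band gap = E_g(bulk) + dE = 1.58 + 0.4131 = 1.9931 eV

1.9931


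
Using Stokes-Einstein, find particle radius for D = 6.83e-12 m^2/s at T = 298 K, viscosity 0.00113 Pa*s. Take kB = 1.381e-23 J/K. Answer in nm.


Stokes-Einstein: R = kB*T / (6*pi*eta*D)
R = 1.381e-23 * 298 / (6 * pi * 0.00113 * 6.83e-12)
R = 2.82885e-08 m = 28.29 nm

28.29


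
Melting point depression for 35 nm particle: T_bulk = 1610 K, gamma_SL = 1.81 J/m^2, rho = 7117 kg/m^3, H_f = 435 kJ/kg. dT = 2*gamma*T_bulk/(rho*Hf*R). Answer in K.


Radius R = 35/2 = 17.5 nm = 1.75e-08 m
Convert H_f = 435 kJ/kg = 435000 J/kg
dT = 2 * gamma_SL * T_bulk / (rho * H_f * R)
dT = 2 * 1.81 * 1610 / (7117 * 435000 * 1.75e-08)
dT = 107.6 K

107.6


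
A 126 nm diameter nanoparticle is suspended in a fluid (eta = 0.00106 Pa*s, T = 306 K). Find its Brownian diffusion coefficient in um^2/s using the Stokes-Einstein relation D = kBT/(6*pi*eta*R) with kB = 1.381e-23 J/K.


Radius R = 126/2 = 63 nm = 6.3e-08 m
D = kB*T / (6*pi*eta*R)
D = 1.381e-23 * 306 / (6 * pi * 0.00106 * 6.3e-08)
D = 3.35713e-12 m^2/s = 3.357 um^2/s

3.357


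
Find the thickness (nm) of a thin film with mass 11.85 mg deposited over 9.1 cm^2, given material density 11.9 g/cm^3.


Convert: m = 11.85 mg = 1.1850e-05 kg, A = 9.1 cm^2 = 9.1000e-04 m^2, rho = 11.9 g/cm^3 = 11900 kg/m^3
t = m / (A * rho)
t = 1.1850e-05 / (9.1000e-04 * 11900)
t = 1.0943e-06 m = 1094.3 nm

1094.3


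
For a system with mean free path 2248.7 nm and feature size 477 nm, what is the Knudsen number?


Knudsen number Kn = lambda / L
Kn = 2248.7 / 477
Kn = 4.7143

4.7143


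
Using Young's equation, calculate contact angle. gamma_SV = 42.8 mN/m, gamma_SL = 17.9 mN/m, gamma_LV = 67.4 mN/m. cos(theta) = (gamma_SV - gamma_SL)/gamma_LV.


cos(theta) = (gamma_SV - gamma_SL) / gamma_LV
cos(theta) = (42.8 - 17.9) / 67.4
cos(theta) = 0.369436
theta = arccos(0.369436) = 68.32 degrees

68.32


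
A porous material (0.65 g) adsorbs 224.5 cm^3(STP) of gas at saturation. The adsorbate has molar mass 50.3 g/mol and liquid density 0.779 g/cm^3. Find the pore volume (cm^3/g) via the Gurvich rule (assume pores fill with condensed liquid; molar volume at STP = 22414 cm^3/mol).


Moles adsorbed n = V_ads / 22414 = 224.5 / 22414 = 1.001606e-02 mol
Liquid volume V_liq = n * M / rho_liq = 1.001606e-02 * 50.3 / 0.779 = 0.64674 cm^3
Specific pore volume V_pore = V_liq / m_sample = 0.64674 / 0.65
V_pore = 0.995 cm^3/g

0.995


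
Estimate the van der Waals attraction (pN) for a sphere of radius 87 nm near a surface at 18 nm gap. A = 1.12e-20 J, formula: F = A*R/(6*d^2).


Convert to SI: R = 87 nm = 8.7e-08 m, d = 18 nm = 1.8e-08 m
F = A * R / (6 * d^2)
F = 1.12e-20 * 8.7e-08 / (6 * (1.8e-08)^2)
F = 5.01235e-13 N = 0.501 pN

0.501
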